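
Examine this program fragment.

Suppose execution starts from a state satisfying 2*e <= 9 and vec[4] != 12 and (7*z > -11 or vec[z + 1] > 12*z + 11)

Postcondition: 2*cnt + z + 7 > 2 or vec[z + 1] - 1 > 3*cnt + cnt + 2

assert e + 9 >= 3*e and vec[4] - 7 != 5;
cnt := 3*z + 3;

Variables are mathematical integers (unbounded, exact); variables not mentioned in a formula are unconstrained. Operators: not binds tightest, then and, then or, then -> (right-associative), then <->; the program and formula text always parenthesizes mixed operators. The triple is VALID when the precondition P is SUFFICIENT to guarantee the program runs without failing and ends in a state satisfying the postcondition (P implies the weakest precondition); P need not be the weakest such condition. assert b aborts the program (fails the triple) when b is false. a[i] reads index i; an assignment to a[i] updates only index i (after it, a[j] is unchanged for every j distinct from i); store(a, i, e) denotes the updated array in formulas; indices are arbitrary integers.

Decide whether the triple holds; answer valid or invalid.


Working backward. After the program, the postcondition 2*cnt + z + 7 > 2 or vec[z + 1] - 1 > 3*cnt + cnt + 2 must hold; in canonical form it is 2*cnt + z > -5 or vec[z + 1] > 4*cnt + 3.
Before cnt := 3*z + 3: 7*z > -11 or vec[z + 1] > 12*z + 15
Before assert e + 9 >= 3*e and vec[4] - 7 != 5: 2*e <= 9 and vec[4] != 12 and (7*z > -11 or vec[z + 1] > 12*z + 15)
The weakest precondition is 2*e <= 9 and vec[4] != 12 and (7*z > -11 or vec[z + 1] > 12*z + 15).
Check whether 2*e <= 9 and vec[4] != 12 and (7*z > -11 or vec[z + 1] > 12*z + 11) implies it.
Countermodel: at the initial state e = 4, vec = {[-1] = -9, [4] = 2, elsewhere 2}, z = -2, the precondition holds but the weakest precondition fails.
Answer: invalid


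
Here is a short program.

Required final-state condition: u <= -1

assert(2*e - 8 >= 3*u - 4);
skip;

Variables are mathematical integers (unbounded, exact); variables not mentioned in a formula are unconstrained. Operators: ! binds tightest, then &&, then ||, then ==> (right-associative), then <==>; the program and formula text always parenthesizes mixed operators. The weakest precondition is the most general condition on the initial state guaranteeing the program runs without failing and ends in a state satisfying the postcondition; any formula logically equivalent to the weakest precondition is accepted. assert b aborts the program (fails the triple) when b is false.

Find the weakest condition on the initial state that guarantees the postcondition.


Working backward. After the program, u <= -1 must hold.
Before skip: u <= -1
Before assert 2*e - 8 >= 3*u - 4: 2*e >= 3*u + 4 && u <= -1
Answer: WP = 2*e >= 3*u + 4 && u <= -1


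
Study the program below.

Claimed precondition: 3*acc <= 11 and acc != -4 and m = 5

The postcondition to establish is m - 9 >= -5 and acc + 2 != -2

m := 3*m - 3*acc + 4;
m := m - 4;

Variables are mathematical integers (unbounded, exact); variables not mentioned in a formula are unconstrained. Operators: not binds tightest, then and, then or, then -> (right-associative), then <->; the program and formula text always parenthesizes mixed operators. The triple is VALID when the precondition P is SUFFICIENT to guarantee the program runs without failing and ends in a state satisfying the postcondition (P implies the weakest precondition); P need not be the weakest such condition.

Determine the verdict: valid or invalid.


Working backward. After the program, the postcondition m - 9 >= -5 and acc + 2 != -2 must hold; in canonical form it is m >= 4 and acc != -4.
Before m := m - 4: m >= 8 and acc != -4
Before m := 3*m - 3*acc + 4: 3*m >= 3*acc + 4 and acc != -4
The weakest precondition is 3*m >= 3*acc + 4 and acc != -4.
Check whether 3*acc <= 11 and acc != -4 and m = 5 implies it.
Every state satisfying the precondition satisfies the weakest precondition: the implication holds.
Answer: valid


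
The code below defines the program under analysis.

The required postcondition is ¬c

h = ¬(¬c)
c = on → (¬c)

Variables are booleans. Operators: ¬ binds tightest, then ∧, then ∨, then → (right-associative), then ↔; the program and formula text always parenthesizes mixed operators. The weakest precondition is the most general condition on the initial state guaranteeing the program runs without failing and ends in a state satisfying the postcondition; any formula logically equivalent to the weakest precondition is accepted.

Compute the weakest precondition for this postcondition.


Working backward. After the program, ¬c must hold.
Before c := on → (¬c): ¬(on → (¬c))
Before h := ¬(¬c): ¬(on → (¬c))
Answer: WP = ¬(on → (¬c))


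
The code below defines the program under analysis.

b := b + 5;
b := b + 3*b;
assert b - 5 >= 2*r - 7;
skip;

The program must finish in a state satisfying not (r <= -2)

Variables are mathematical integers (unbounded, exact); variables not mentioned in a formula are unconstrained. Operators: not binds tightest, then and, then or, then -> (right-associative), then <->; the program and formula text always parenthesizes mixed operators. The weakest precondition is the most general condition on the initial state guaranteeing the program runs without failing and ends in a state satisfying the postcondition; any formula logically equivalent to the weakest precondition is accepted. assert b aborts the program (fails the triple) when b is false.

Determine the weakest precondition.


Working backward. After the program, not (r <= -2) must hold.
Before skip: not (r <= -2)
Before assert b - 5 >= 2*r - 7: b >= 2*r - 2 and (not (r <= -2))
Before b := b + 3*b: 4*b >= 2*r - 2 and (not (r <= -2))
Before b := b + 5: 4*b >= 2*r - 22 and (not (r <= -2))
Answer: WP = 4*b >= 2*r - 22 and (not (r <= -2))


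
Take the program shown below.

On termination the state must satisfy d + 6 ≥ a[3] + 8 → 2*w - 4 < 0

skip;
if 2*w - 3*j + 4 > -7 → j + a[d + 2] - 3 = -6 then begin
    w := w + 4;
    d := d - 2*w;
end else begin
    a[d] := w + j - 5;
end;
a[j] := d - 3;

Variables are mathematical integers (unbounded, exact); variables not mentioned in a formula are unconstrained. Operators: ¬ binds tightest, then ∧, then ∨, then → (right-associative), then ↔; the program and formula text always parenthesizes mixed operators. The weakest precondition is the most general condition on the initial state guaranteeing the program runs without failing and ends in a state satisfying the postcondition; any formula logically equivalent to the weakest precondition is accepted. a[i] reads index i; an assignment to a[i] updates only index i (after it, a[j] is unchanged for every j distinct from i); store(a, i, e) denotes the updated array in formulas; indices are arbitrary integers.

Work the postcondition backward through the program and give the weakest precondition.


Working backward. After the program, the postcondition d + 6 ≥ a[3] + 8 → 2*w - 4 < 0 must hold; in canonical form it is d ≥ a[3] + 2 → 2*w < 4.
Before a[j] := d - 3: d ≥ store(a, j, d - 3)[3] + 2 → 2*w < 4
Then branch requires d ≥ store(a, j, d - 2*w - 11)[3] + 2*w + 10 → 2*w < -4; else branch requires d ≥ store(store(a, d, j + w - 5), j, d - 3)[3] + 2 → 2*w < 4.
Before the if: ((2*w > 3*j - 11 → a[d + 2] + j = -3) → (d ≥ store(a, j, d - 2*w - 11)[3] + 2*w + 10 → 2*w < -4)) ∧ ((¬(2*w > 3*j - 11 → a[d + 2] + j = -3)) → (d ≥ store(store(a, d, j + w - 5), j, d - 3)[3] + 2 → 2*w < 4))
Before skip: ((2*w > 3*j - 11 → a[d + 2] + j = -3) → (d ≥ store(a, j, d - 2*w - 11)[3] + 2*w + 10 → 2*w < -4)) ∧ ((¬(2*w > 3*j - 11 → a[d + 2] + j = -3)) → (d ≥ store(store(a, d, j + w - 5), j, d - 3)[3] + 2 → 2*w < 4))
Answer: WP = ((2*w > 3*j - 11 → a[d + 2] + j = -3) → (d ≥ store(a, j, d - 2*w - 11)[3] + 2*w + 10 → 2*w < -4)) ∧ ((¬(2*w > 3*j - 11 → a[d + 2] + j = -3)) → (d ≥ store(store(a, d, j + w - 5), j, d - 3)[3] + 2 → 2*w < 4))


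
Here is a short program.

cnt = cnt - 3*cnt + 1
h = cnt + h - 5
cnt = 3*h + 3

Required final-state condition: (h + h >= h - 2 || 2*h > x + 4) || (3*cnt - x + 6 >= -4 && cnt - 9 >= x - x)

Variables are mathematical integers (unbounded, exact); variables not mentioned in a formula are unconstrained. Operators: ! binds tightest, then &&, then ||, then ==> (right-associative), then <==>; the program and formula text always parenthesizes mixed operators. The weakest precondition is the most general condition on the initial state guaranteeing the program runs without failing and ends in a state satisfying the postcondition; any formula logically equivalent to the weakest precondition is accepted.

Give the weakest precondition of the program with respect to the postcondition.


Working backward. After the program, the postcondition (h + h >= h - 2 || 2*h > x + 4) || (3*cnt - x + 6 >= -4 && cnt - 9 >= x - x) must hold; in canonical form it is h >= -2 || 2*h > x + 4 || (3*cnt >= x - 10 && cnt >= 9).
Before cnt := 3*h + 3: h >= -2 || 2*h > x + 4 || (9*h >= x - 19 && 3*h >= 6)
Before h := cnt + h - 5: cnt + h >= 3 || 2*cnt + 2*h > x + 14 || (9*cnt + 9*h >= x + 26 && 3*cnt + 3*h >= 21)
Before cnt := cnt - 3*cnt + 1: h >= 2*cnt + 2 || 2*h > 4*cnt + x + 12 || (9*h >= 18*cnt + x + 17 && 3*h >= 6*cnt + 18)
Answer: WP = h >= 2*cnt + 2 || 2*h > 4*cnt + x + 12 || (9*h >= 18*cnt + x + 17 && 3*h >= 6*cnt + 18)


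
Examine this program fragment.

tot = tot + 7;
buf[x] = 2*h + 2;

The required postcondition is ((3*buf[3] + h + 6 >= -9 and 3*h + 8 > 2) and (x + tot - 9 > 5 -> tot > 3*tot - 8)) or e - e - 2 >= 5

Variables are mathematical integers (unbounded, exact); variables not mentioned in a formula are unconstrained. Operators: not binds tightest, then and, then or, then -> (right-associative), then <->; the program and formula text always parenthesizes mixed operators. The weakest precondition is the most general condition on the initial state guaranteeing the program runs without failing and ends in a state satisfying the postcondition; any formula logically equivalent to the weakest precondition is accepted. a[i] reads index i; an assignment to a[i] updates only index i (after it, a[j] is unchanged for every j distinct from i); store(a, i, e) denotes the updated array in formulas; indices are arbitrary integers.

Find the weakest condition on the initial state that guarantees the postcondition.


Working backward. After the program, the postcondition ((3*buf[3] + h + 6 >= -9 and 3*h + 8 > 2) and (x + tot - 9 > 5 -> tot > 3*tot - 8)) or e - e - 2 >= 5 must hold; in canonical form it is 3*buf[3] + h >= -15 and 3*h > -6 and (tot + x > 14 -> 2*tot < 8).
Before buf[x] := 2*h + 2: 3*store(buf, x, 2*h + 2)[3] + h >= -15 and 3*h > -6 and (tot + x > 14 -> 2*tot < 8)
Before tot := tot + 7: 3*store(buf, x, 2*h + 2)[3] + h >= -15 and 3*h > -6 and (tot + x > 7 -> 2*tot < -6)
Answer: WP = 3*store(buf, x, 2*h + 2)[3] + h >= -15 and 3*h > -6 and (tot + x > 7 -> 2*tot < -6)


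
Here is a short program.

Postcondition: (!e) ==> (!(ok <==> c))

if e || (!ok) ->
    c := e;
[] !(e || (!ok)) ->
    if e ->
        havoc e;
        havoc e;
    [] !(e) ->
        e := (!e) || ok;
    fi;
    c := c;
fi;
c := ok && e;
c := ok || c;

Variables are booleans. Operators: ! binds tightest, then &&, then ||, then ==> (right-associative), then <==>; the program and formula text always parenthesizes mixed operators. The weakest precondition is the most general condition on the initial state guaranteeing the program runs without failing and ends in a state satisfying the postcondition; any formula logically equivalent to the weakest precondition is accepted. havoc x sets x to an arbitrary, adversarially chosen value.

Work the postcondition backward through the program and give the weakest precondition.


Working backward. After the program, (!e) ==> (!(ok <==> c)) must hold.
Before c := ok || c: (!e) ==> (!(ok <==> (ok || c)))
Before c := ok && e: (!e) ==> (!(ok <==> (ok || (ok && e))))
Then branch requires (!e) ==> (!(ok <==> (ok || (ok && e)))); else branch requires (!e) && ((!e) ==> ((!((!e) || ok)) ==> (!(ok <==> (ok || (ok && ((!e) || ok))))))).
Before the if: ((e || (!ok)) ==> ((!e) ==> (!(ok <==> (ok || (ok && e)))))) && ((!(e || (!ok))) ==> ((!e) && ((!e) ==> ((!((!e) || ok)) ==> (!(ok <==> (ok || (ok && ((!e) || ok)))))))))
Answer: WP = ((e || (!ok)) ==> ((!e) ==> (!(ok <==> (ok || (ok && e)))))) && ((!(e || (!ok))) ==> ((!e) && ((!e) ==> ((!((!e) || ok)) ==> (!(ok <==> (ok || (ok && ((!e) || ok)))))))))


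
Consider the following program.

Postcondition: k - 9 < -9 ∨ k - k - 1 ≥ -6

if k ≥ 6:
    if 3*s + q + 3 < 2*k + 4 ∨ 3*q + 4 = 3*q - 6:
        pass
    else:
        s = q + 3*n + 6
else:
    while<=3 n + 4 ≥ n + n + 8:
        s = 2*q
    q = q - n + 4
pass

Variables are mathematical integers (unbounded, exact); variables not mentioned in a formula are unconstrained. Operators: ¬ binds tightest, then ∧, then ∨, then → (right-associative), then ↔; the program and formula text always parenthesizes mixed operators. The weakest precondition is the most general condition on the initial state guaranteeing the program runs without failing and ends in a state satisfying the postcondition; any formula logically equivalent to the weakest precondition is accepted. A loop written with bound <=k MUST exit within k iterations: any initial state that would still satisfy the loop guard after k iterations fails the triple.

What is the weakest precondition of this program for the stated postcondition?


Working backward. After the program, the postcondition k - 9 < -9 ∨ k - k - 1 ≥ -6 must hold; in canonical form it is true.
Before skip: true
Then branch requires true; else branch requires n ≤ -4 → (n ≤ -4 → (n ≤ -4 → (¬(n ≤ -4)))).
Before the if: (¬(k ≥ 6)) → (n ≤ -4 → (n ≤ -4 → (n ≤ -4 → (¬(n ≤ -4)))))
Answer: WP = (¬(k ≥ 6)) → (n ≤ -4 → (n ≤ -4 → (n ≤ -4 → (¬(n ≤ -4)))))


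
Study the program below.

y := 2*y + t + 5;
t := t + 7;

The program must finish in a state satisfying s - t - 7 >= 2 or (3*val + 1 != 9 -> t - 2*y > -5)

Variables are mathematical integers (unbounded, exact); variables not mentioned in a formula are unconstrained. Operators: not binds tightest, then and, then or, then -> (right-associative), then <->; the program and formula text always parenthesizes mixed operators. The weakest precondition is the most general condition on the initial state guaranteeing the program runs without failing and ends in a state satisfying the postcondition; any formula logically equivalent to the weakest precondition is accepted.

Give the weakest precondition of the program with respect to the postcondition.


Working backward. After the program, the postcondition s - t - 7 >= 2 or (3*val + 1 != 9 -> t - 2*y > -5) must hold; in canonical form it is s >= t + 9 or (3*val != 8 -> t > 2*y - 5).
Before t := t + 7: s >= t + 16 or (3*val != 8 -> t > 2*y - 12)
Before y := 2*y + t + 5: s >= t + 16 or (3*val != 8 -> t + 4*y < 2)
Answer: WP = s >= t + 16 or (3*val != 8 -> t + 4*y < 2)


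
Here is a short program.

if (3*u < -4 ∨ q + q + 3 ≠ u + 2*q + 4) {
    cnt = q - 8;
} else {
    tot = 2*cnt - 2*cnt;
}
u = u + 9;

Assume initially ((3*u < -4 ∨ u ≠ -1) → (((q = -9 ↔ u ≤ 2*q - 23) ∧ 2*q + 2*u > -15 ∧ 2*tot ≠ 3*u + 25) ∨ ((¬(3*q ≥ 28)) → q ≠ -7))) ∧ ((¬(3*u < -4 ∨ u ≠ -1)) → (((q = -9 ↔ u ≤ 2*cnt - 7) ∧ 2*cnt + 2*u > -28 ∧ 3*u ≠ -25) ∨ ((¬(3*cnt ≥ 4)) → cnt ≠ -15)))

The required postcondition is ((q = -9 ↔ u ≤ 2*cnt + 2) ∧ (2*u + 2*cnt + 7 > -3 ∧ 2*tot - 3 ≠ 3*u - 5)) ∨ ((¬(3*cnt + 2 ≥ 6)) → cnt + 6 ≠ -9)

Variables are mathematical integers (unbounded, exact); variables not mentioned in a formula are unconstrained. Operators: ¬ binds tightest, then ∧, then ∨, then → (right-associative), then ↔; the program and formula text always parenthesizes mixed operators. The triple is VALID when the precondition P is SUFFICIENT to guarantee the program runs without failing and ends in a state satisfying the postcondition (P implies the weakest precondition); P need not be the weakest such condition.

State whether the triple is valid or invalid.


Working backward. After the program, the postcondition ((q = -9 ↔ u ≤ 2*cnt + 2) ∧ (2*u + 2*cnt + 7 > -3 ∧ 2*tot - 3 ≠ 3*u - 5)) ∨ ((¬(3*cnt + 2 ≥ 6)) → cnt + 6 ≠ -9) must hold; in canonical form it is ((q = -9 ↔ u ≤ 2*cnt + 2) ∧ 2*cnt + 2*u > -10 ∧ 2*tot ≠ 3*u - 2) ∨ ((¬(3*cnt ≥ 4)) → cnt ≠ -15).
Before u := u + 9: ((q = -9 ↔ u ≤ 2*cnt - 7) ∧ 2*cnt + 2*u > -28 ∧ 2*tot ≠ 3*u + 25) ∨ ((¬(3*cnt ≥ 4)) → cnt ≠ -15)
Then branch requires ((q = -9 ↔ u ≤ 2*q - 23) ∧ 2*q + 2*u > -12 ∧ 2*tot ≠ 3*u + 25) ∨ ((¬(3*q ≥ 28)) → q ≠ -7); else branch requires ((q = -9 ↔ u ≤ 2*cnt - 7) ∧ 2*cnt + 2*u > -28 ∧ 3*u ≠ -25) ∨ ((¬(3*cnt ≥ 4)) → cnt ≠ -15).
Before the if: ((3*u < -4 ∨ u ≠ -1) → (((q = -9 ↔ u ≤ 2*q - 23) ∧ 2*q + 2*u > -12 ∧ 2*tot ≠ 3*u + 25) ∨ ((¬(3*q ≥ 28)) → q ≠ -7))) ∧ ((¬(3*u < -4 ∨ u ≠ -1)) → (((q = -9 ↔ u ≤ 2*cnt - 7) ∧ 2*cnt + 2*u > -28 ∧ 3*u ≠ -25) ∨ ((¬(3*cnt ≥ 4)) → cnt ≠ -15)))
The weakest precondition is ((3*u < -4 ∨ u ≠ -1) → (((q = -9 ↔ u ≤ 2*q - 23) ∧ 2*q + 2*u > -12 ∧ 2*tot ≠ 3*u + 25) ∨ ((¬(3*q ≥ 28)) → q ≠ -7))) ∧ ((¬(3*u < -4 ∨ u ≠ -1)) → (((q = -9 ↔ u ≤ 2*cnt - 7) ∧ 2*cnt + 2*u > -28 ∧ 3*u ≠ -25) ∨ ((¬(3*cnt ≥ 4)) → cnt ≠ -15))).
Check whether ((3*u < -4 ∨ u ≠ -1) → (((q = -9 ↔ u ≤ 2*q - 23) ∧ 2*q + 2*u > -15 ∧ 2*tot ≠ 3*u + 25) ∨ ((¬(3*q ≥ 28)) → q ≠ -7))) ∧ ((¬(3*u < -4 ∨ u ≠ -1)) → (((q = -9 ↔ u ≤ 2*cnt - 7) ∧ 2*cnt + 2*u > -28 ∧ 3*u ≠ -25) ∨ ((¬(3*cnt ≥ 4)) → cnt ≠ -15))) implies it.
Countermodel: at the initial state cnt = 0, q = -7, tot = 13, u = 0, the precondition holds but the weakest precondition fails.
Answer: invalid


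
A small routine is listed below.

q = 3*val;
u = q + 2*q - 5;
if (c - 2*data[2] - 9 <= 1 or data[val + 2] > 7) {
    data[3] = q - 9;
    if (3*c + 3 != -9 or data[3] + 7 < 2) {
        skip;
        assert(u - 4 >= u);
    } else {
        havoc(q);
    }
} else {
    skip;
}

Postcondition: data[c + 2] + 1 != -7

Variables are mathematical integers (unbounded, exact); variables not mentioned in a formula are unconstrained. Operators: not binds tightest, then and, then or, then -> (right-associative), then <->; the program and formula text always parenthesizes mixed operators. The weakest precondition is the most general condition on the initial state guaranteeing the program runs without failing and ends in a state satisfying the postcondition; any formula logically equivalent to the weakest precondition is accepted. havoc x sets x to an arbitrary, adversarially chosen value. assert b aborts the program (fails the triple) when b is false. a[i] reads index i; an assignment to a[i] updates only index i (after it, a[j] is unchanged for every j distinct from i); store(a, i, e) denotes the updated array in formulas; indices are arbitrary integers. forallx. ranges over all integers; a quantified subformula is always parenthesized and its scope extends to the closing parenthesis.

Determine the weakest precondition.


Working backward. After the program, the postcondition data[c + 2] + 1 != -7 must hold; in canonical form it is data[c + 2] != -8.
Then branch requires (not (3*c != -12 or q < 4)) and ((not (3*c != -12 or q < 4)) -> store(data, 3, q - 9)[c + 2] != -8); else branch requires data[c + 2] != -8.
Before the if: ((c <= 2*data[2] + 10 or data[val + 2] > 7) -> ((not (3*c != -12 or q < 4)) and ((not (3*c != -12 or q < 4)) -> store(data, 3, q - 9)[c + 2] != -8))) and ((not (c <= 2*data[2] + 10 or data[val + 2] > 7)) -> data[c + 2] != -8)
Before u := q + 2*q - 5: ((c <= 2*data[2] + 10 or data[val + 2] > 7) -> ((not (3*c != -12 or q < 4)) and ((not (3*c != -12 or q < 4)) -> store(data, 3, q - 9)[c + 2] != -8))) and ((not (c <= 2*data[2] + 10 or data[val + 2] > 7)) -> data[c + 2] != -8)
Before q := 3*val: ((c <= 2*data[2] + 10 or data[val + 2] > 7) -> ((not (3*c != -12 or 3*val < 4)) and ((not (3*c != -12 or 3*val < 4)) -> store(data, 3, 3*val - 9)[c + 2] != -8))) and ((not (c <= 2*data[2] + 10 or data[val + 2] > 7)) -> data[c + 2] != -8)
Answer: WP = ((c <= 2*data[2] + 10 or data[val + 2] > 7) -> ((not (3*c != -12 or 3*val < 4)) and ((not (3*c != -12 or 3*val < 4)) -> store(data, 3, 3*val - 9)[c + 2] != -8))) and ((not (c <= 2*data[2] + 10 or data[val + 2] > 7)) -> data[c + 2] != -8)


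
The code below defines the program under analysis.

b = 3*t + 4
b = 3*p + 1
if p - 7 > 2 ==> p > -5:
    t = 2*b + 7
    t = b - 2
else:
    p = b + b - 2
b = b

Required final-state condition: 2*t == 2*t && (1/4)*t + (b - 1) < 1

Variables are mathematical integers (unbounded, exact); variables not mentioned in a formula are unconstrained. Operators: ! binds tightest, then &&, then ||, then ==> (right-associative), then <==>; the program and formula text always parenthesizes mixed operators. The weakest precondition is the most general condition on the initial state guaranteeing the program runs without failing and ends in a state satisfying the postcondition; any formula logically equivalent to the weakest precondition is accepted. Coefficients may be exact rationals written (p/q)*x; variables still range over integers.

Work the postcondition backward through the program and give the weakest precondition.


Working backward. After the program, the postcondition 2*t == 2*t && (1/4)*t + (b - 1) < 1 must hold; in canonical form it is b + (1/4)*t < 2.
Before b := b: b + (1/4)*t < 2
Then branch requires (5/4)*b < 5/2; else branch requires b + (1/4)*t < 2.
Before the if: ((p > 9 ==> p > -5) ==> (5/4)*b < 5/2) && ((!(p > 9 ==> p > -5)) ==> b + (1/4)*t < 2)
Before b := 3*p + 1: ((p > 9 ==> p > -5) ==> (15/4)*p < 5/4) && ((!(p > 9 ==> p > -5)) ==> 3*p + (1/4)*t < 1)
Before b := 3*t + 4: ((p > 9 ==> p > -5) ==> (15/4)*p < 5/4) && ((!(p > 9 ==> p > -5)) ==> 3*p + (1/4)*t < 1)
Answer: WP = ((p > 9 ==> p > -5) ==> (15/4)*p < 5/4) && ((!(p > 9 ==> p > -5)) ==> 3*p + (1/4)*t < 1)


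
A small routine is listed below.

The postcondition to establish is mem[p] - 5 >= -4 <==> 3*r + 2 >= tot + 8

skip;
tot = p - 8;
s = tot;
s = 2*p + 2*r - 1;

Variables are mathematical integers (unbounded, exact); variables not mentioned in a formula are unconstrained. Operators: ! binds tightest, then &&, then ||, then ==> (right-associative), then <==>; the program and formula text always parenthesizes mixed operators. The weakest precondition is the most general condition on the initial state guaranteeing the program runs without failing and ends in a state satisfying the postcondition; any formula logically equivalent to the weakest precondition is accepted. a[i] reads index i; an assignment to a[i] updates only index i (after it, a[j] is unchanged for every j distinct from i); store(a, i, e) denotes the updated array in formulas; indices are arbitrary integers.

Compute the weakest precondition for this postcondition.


Working backward. After the program, the postcondition mem[p] - 5 >= -4 <==> 3*r + 2 >= tot + 8 must hold; in canonical form it is mem[p] >= 1 <==> 3*r >= tot + 6.
Before s := 2*p + 2*r - 1: mem[p] >= 1 <==> 3*r >= tot + 6
Before s := tot: mem[p] >= 1 <==> 3*r >= tot + 6
Before tot := p - 8: mem[p] >= 1 <==> 3*r >= p - 2
Before skip: mem[p] >= 1 <==> 3*r >= p - 2
Answer: WP = mem[p] >= 1 <==> 3*r >= p - 2


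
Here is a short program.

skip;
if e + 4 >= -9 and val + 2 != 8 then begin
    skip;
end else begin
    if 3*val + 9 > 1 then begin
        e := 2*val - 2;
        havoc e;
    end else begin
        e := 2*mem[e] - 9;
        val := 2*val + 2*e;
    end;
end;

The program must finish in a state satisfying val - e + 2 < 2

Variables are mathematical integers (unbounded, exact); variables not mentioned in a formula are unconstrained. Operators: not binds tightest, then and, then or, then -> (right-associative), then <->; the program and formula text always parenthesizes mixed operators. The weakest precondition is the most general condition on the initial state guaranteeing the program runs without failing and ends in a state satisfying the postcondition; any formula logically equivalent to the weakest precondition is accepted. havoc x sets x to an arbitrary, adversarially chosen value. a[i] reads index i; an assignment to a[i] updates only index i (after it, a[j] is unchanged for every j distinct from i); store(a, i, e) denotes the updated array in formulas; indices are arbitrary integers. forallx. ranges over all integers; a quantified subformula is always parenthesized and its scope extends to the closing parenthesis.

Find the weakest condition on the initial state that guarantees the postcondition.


Working backward. After the program, the postcondition val - e + 2 < 2 must hold; in canonical form it is val < e.
Then branch requires val < e; else branch requires (3*val > -8 -> (forall e_1. val < e_1)) and ((not (3*val > -8)) -> 2*mem[e] + 2*val < 9).
Before the if: ((e >= -13 and val != 6) -> val < e) and ((not (e >= -13 and val != 6)) -> ((3*val > -8 -> (forall e_1. val < e_1)) and ((not (3*val > -8)) -> 2*mem[e] + 2*val < 9)))
Before skip: ((e >= -13 and val != 6) -> val < e) and ((not (e >= -13 and val != 6)) -> ((3*val > -8 -> (forall e_1. val < e_1)) and ((not (3*val > -8)) -> 2*mem[e] + 2*val < 9)))
Answer: WP = ((e >= -13 and val != 6) -> val < e) and ((not (e >= -13 and val != 6)) -> ((3*val > -8 -> (forall e_1. val < e_1)) and ((not (3*val > -8)) -> 2*mem[e] + 2*val < 9)))


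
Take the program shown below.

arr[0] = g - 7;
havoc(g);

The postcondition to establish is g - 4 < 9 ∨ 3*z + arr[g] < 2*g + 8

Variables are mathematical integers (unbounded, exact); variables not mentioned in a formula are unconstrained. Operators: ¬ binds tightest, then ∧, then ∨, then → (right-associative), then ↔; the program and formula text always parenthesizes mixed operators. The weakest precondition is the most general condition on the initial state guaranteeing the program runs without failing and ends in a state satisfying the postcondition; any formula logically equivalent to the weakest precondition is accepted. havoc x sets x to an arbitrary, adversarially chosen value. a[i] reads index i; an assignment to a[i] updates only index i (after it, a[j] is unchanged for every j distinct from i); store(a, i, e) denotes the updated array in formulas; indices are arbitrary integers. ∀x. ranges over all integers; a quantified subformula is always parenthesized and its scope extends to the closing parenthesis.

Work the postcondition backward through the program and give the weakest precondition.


Working backward. After the program, the postcondition g - 4 < 9 ∨ 3*z + arr[g] < 2*g + 8 must hold; in canonical form it is g < 13 ∨ arr[g] + 3*z < 2*g + 8.
Before havoc g: ∀g_1. (g_1 < 13 ∨ arr[g_1] + 3*z < 2*g_1 + 8)
Before arr[0] := g - 7: ∀g_1. (g_1 < 13 ∨ store(arr, 0, g - 7)[g_1] + 3*z < 2*g_1 + 8)
Answer: WP = ∀g_1. (g_1 < 13 ∨ store(arr, 0, g - 7)[g_1] + 3*z < 2*g_1 + 8)


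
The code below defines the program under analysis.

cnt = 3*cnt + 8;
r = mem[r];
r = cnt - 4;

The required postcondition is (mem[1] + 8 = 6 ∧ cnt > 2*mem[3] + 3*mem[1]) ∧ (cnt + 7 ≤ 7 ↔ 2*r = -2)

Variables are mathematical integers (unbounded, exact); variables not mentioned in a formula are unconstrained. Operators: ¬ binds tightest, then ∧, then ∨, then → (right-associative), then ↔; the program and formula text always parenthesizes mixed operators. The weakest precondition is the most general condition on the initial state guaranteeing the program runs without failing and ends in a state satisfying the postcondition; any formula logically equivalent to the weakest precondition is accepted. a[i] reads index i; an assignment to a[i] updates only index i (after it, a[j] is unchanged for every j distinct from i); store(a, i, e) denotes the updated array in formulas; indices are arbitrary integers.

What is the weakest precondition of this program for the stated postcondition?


Working backward. After the program, the postcondition (mem[1] + 8 = 6 ∧ cnt > 2*mem[3] + 3*mem[1]) ∧ (cnt + 7 ≤ 7 ↔ 2*r = -2) must hold; in canonical form it is mem[1] = -2 ∧ cnt > 3*mem[1] + 2*mem[3] ∧ (cnt ≤ 0 ↔ 2*r = -2).
Before r := cnt - 4: mem[1] = -2 ∧ cnt > 3*mem[1] + 2*mem[3] ∧ (cnt ≤ 0 ↔ 2*cnt = 6)
Before r := mem[r]: mem[1] = -2 ∧ cnt > 3*mem[1] + 2*mem[3] ∧ (cnt ≤ 0 ↔ 2*cnt = 6)
Before cnt := 3*cnt + 8: mem[1] = -2 ∧ 3*cnt > 3*mem[1] + 2*mem[3] - 8 ∧ (3*cnt ≤ -8 ↔ 6*cnt = -10)
Answer: WP = mem[1] = -2 ∧ 3*cnt > 3*mem[1] + 2*mem[3] - 8 ∧ (3*cnt ≤ -8 ↔ 6*cnt = -10)


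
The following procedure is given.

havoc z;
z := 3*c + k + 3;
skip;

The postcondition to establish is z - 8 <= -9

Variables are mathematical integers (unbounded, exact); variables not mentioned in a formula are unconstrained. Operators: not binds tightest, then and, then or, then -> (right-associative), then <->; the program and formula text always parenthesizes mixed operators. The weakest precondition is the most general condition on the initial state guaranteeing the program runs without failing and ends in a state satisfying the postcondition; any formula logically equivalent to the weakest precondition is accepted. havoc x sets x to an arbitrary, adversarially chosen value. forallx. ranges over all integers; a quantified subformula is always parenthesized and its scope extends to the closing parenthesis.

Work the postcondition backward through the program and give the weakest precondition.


Working backward. After the program, the postcondition z - 8 <= -9 must hold; in canonical form it is z <= -1.
Before skip: z <= -1
Before z := 3*c + k + 3: 3*c + k <= -4
Before havoc z: 3*c + k <= -4
Answer: WP = 3*c + k <= -4


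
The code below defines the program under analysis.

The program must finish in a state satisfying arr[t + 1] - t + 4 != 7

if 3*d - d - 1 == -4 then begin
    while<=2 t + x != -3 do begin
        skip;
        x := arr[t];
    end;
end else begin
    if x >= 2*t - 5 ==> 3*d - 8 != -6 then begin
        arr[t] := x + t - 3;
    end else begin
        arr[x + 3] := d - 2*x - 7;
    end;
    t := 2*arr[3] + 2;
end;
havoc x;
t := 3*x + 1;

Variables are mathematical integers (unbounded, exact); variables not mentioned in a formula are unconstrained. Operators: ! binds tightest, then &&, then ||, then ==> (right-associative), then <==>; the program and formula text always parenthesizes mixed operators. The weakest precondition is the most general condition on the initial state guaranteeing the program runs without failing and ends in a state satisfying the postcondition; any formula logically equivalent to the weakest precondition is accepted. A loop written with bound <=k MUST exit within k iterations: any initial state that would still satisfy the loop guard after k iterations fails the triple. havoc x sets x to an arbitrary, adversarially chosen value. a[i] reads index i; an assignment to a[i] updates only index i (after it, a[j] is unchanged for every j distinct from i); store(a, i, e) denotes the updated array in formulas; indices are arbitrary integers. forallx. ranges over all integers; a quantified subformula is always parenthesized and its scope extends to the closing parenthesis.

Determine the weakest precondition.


Working backward. After the program, the postcondition arr[t + 1] - t + 4 != 7 must hold; in canonical form it is arr[t + 1] != t + 3.
Before t := 3*x + 1: arr[3*x + 2] != 3*x + 4
Before havoc x: forall x_1. arr[3*x_1 + 2] != 3*x_1 + 4
Then branch requires (t + x != -3 ==> ((arr[t] + t != -3 ==> ((!(arr[t] + t != -3)) && (forall x_1. arr[3*x_1 + 2] != 3*x_1 + 4))) && ((!(arr[t] + t != -3)) ==> (forall x_1. arr[3*x_1 + 2] != 3*x_1 + 4)))) && ((!(t + x != -3)) ==> (forall x_1. arr[3*x_1 + 2] != 3*x_1 + 4)); else branch requires ((x >= 2*t - 5 ==> 3*d != 2) ==> (forall x_1. store(arr, t, t + x - 3)[3*x_1 + 2] != 3*x_1 + 4)) && ((!(x >= 2*t - 5 ==> 3*d != 2)) ==> (forall x_1. store(arr, x + 3, d - 2*x - 7)[3*x_1 + 2] != 3*x_1 + 4)).
Before the if: (2*d == -3 ==> ((t + x != -3 ==> ((arr[t] + t != -3 ==> ((!(arr[t] + t != -3)) && (forall x_1. arr[3*x_1 + 2] != 3*x_1 + 4))) && ((!(arr[t] + t != -3)) ==> (forall x_1. arr[3*x_1 + 2] != 3*x_1 + 4)))) && ((!(t + x != -3)) ==> (forall x_1. arr[3*x_1 + 2] != 3*x_1 + 4)))) && ((!(2*d == -3)) ==> (((x >= 2*t - 5 ==> 3*d != 2) ==> (forall x_1. store(arr, t, t + x - 3)[3*x_1 + 2] != 3*x_1 + 4)) && ((!(x >= 2*t - 5 ==> 3*d != 2)) ==> (forall x_1. store(arr, x + 3, d - 2*x - 7)[3*x_1 + 2] != 3*x_1 + 4))))
Answer: WP = (2*d == -3 ==> ((t + x != -3 ==> ((arr[t] + t != -3 ==> ((!(arr[t] + t != -3)) && (forall x_1. arr[3*x_1 + 2] != 3*x_1 + 4))) && ((!(arr[t] + t != -3)) ==> (forall x_1. arr[3*x_1 + 2] != 3*x_1 + 4)))) && ((!(t + x != -3)) ==> (forall x_1. arr[3*x_1 + 2] != 3*x_1 + 4)))) && ((!(2*d == -3)) ==> (((x >= 2*t - 5 ==> 3*d != 2) ==> (forall x_1. store(arr, t, t + x - 3)[3*x_1 + 2] != 3*x_1 + 4)) && ((!(x >= 2*t - 5 ==> 3*d != 2)) ==> (forall x_1. store(arr, x + 3, d - 2*x - 7)[3*x_1 + 2] != 3*x_1 + 4))))


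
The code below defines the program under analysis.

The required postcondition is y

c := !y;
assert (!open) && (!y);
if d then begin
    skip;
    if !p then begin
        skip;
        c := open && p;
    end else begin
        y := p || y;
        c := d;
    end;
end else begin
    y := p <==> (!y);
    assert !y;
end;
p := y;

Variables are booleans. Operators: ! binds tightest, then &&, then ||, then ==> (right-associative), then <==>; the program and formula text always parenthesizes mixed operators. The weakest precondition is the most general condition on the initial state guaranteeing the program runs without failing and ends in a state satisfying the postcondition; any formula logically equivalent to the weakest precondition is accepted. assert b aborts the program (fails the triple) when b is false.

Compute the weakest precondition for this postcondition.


Working backward. After the program, y must hold.
Before p := y: y
Then branch requires ((!p) ==> y) && (p ==> (p || y)); else branch requires false.
Before the if: (d ==> (((!p) ==> y) && (p ==> (p || y)))) && d
Before assert (!open) && (!y): (!open) && (!y) && (d ==> (((!p) ==> y) && (p ==> (p || y)))) && d
Before c := !y: (!open) && (!y) && (d ==> (((!p) ==> y) && (p ==> (p || y)))) && d
Answer: WP = (!open) && (!y) && (d ==> (((!p) ==> y) && (p ==> (p || y)))) && d


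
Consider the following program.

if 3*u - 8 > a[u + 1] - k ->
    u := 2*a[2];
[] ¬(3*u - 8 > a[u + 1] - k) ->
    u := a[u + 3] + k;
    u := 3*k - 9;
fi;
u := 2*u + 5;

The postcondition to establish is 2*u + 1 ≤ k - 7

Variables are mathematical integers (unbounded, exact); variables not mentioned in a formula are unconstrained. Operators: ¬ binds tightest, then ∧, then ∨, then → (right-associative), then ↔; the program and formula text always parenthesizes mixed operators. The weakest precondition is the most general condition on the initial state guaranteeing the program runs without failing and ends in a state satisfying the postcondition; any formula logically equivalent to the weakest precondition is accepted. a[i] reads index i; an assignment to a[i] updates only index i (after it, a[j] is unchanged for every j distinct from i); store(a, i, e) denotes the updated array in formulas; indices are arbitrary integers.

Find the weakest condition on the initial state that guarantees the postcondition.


Working backward. After the program, the postcondition 2*u + 1 ≤ k - 7 must hold; in canonical form it is 2*u ≤ k - 8.
Before u := 2*u + 5: 4*u ≤ k - 18
Then branch requires 8*a[2] ≤ k - 18; else branch requires 11*k ≤ 18.
Before the if: (k + 3*u > a[u + 1] + 8 → 8*a[2] ≤ k - 18) ∧ ((¬(k + 3*u > a[u + 1] + 8)) → 11*k ≤ 18)
Answer: WP = (k + 3*u > a[u + 1] + 8 → 8*a[2] ≤ k - 18) ∧ ((¬(k + 3*u > a[u + 1] + 8)) → 11*k ≤ 18)


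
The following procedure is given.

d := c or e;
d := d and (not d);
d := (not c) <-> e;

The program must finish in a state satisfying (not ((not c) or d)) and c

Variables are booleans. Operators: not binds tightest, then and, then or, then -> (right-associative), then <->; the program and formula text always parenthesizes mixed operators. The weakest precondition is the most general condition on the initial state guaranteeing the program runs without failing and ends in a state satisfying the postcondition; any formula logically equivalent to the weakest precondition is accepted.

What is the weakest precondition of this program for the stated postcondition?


Working backward. After the program, (not ((not c) or d)) and c must hold.
Before d := (not c) <-> e: (not ((not c) or ((not c) <-> e))) and c
Before d := d and (not d): (not ((not c) or ((not c) <-> e))) and c
Before d := c or e: (not ((not c) or ((not c) <-> e))) and c
Answer: WP = (not ((not c) or ((not c) <-> e))) and c


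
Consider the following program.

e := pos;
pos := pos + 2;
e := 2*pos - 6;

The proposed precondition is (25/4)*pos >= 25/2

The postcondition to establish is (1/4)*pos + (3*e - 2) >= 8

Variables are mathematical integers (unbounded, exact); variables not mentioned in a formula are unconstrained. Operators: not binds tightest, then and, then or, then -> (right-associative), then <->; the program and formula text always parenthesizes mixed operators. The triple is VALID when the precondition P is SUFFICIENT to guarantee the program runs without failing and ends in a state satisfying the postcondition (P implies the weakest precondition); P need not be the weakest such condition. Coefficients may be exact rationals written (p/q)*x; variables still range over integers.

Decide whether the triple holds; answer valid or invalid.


Working backward. After the program, the postcondition (1/4)*pos + (3*e - 2) >= 8 must hold; in canonical form it is 3*e + (1/4)*pos >= 10.
Before e := 2*pos - 6: (25/4)*pos >= 28
Before pos := pos + 2: (25/4)*pos >= 31/2
Before e := pos: (25/4)*pos >= 31/2
The weakest precondition is (25/4)*pos >= 31/2.
Check whether (25/4)*pos >= 25/2 implies it.
Countermodel: at the initial state pos = 2, the precondition holds but the weakest precondition fails.
Answer: invalid


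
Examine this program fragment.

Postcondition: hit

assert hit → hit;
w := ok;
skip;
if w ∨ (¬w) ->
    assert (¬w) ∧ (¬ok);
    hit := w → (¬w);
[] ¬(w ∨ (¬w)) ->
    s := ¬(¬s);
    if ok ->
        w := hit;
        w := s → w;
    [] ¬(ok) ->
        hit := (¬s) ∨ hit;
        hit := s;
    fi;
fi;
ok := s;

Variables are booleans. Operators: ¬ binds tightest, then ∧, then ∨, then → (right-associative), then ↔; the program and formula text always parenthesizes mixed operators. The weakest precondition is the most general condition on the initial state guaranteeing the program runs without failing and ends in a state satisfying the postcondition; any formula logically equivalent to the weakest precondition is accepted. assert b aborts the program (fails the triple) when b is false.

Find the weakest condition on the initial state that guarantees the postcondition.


Working backward. After the program, hit must hold.
Before ok := s: hit
Then branch requires (¬w) ∧ (¬ok) ∧ (w → (¬w)); else branch requires (ok → hit) ∧ ((¬ok) → s).
Before the if: (¬w) ∧ (¬ok) ∧ (w → (¬w))
Before skip: (¬w) ∧ (¬ok) ∧ (w → (¬w))
Before w := ok: (¬ok) ∧ (ok → (¬ok))
Before assert hit → hit: (¬ok) ∧ (ok → (¬ok))
Answer: WP = (¬ok) ∧ (ok → (¬ok))


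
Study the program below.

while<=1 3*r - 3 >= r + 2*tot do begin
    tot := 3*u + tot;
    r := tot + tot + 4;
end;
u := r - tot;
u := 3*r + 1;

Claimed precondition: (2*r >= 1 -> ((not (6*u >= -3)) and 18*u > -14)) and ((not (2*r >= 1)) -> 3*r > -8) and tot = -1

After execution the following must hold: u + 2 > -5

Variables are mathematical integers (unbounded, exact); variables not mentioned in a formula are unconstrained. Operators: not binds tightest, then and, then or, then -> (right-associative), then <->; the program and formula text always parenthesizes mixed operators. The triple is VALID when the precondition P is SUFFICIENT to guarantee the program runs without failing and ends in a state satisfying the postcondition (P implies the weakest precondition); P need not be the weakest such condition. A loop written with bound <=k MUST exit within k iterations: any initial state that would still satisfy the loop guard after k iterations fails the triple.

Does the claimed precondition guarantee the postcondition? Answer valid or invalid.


Working backward. After the program, the postcondition u + 2 > -5 must hold; in canonical form it is u > -7.
Before u := 3*r + 1: 3*r > -8
Before u := r - tot: 3*r > -8
Before the loop (bound <=1), unroll the exhaustion recursion (WP_0 = exit-now case; WP_j = one more guarded iteration, up to j = 1):
  WP_0: (not (2*r >= 2*tot + 3)) and 3*r > -8
  WP_1: (2*r >= 2*tot + 3 -> ((not (2*tot + 6*u >= -5)) and 6*tot + 18*u > -20)) and ((not (2*r >= 2*tot + 3)) -> 3*r > -8)
So before the loop: (2*r >= 2*tot + 3 -> ((not (2*tot + 6*u >= -5)) and 6*tot + 18*u > -20)) and ((not (2*r >= 2*tot + 3)) -> 3*r > -8)
The weakest precondition is (2*r >= 2*tot + 3 -> ((not (2*tot + 6*u >= -5)) and 6*tot + 18*u > -20)) and ((not (2*r >= 2*tot + 3)) -> 3*r > -8).
Check whether (2*r >= 1 -> ((not (6*u >= -3)) and 18*u > -14)) and ((not (2*r >= 1)) -> 3*r > -8) and tot = -1 implies it.
Every state satisfying the precondition satisfies the weakest precondition: the implication holds.
Answer: valid
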